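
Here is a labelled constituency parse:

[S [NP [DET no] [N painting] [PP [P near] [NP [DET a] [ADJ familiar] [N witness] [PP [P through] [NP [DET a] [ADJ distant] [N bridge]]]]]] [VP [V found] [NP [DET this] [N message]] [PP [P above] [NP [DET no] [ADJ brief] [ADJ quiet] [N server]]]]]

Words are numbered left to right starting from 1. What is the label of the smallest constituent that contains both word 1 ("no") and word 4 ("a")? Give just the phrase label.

NP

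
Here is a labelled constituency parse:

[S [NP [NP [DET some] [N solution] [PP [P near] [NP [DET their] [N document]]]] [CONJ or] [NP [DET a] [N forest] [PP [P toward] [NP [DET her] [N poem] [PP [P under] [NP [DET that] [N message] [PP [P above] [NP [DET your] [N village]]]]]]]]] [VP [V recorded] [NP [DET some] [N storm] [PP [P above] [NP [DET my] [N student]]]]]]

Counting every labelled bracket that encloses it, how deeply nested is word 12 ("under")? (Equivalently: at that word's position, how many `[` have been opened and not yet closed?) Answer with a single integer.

7

The word sits inside P, which is inside PP, inside NP, inside PP, inside NP, inside NP, inside S — 7 brackets in all.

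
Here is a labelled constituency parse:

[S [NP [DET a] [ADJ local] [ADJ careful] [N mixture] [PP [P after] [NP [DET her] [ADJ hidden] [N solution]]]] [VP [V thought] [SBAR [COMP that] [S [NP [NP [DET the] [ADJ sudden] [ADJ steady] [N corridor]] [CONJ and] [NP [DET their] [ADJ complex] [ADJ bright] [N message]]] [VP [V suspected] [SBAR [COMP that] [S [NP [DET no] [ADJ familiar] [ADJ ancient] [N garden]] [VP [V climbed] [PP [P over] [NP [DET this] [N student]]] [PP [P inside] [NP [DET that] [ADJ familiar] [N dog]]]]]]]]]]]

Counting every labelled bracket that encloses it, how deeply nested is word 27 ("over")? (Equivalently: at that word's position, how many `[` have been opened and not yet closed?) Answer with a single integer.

Counting open brackets not yet closed at "over": [S [VP [SBAR [S [VP [SBAR [S [VP [PP [P = 10.

10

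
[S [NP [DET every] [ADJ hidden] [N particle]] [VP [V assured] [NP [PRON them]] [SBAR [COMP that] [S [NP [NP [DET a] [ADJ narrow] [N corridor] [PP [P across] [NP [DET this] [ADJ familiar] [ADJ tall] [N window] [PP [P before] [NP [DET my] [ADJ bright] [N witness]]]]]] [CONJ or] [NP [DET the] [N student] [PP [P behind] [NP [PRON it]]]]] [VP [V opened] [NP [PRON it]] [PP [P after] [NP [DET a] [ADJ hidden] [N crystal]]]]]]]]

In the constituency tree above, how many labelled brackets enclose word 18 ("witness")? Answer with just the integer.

11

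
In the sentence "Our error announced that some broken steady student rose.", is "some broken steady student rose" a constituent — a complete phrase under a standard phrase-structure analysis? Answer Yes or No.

Yes

"some broken steady student rose" is exactly the clause [S some broken steady student rose], a complete constituent.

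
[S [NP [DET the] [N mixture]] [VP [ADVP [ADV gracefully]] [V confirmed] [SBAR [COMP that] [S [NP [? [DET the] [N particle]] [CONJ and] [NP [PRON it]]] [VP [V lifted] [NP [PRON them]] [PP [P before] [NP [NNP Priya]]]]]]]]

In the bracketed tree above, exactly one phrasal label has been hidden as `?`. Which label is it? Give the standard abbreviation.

NP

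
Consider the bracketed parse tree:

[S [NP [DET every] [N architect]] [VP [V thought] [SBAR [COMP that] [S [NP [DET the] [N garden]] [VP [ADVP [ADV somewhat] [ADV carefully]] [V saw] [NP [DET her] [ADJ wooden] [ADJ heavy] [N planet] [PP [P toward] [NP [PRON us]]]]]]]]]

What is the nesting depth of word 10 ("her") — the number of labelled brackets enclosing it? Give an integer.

7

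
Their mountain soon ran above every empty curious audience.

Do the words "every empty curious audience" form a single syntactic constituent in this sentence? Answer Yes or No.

Yes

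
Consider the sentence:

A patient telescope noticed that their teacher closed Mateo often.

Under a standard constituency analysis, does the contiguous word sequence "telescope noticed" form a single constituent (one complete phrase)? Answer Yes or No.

No

"telescope" belongs to the noun phrase "a patient telescope" while "noticed" belongs to the verb phrase "noticed that their teacher closed Mateo often"; a span that runs across that boundary is not a single phrase.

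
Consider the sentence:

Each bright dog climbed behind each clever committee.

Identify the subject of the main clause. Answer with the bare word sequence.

each bright dog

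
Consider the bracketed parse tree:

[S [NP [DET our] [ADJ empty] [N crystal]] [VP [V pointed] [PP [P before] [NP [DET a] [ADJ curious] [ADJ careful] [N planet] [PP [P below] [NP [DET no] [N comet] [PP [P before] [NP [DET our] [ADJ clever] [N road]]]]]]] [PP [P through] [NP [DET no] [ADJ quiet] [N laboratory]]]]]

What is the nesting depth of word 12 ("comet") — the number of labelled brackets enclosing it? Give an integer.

Path from the root down to the word: S → VP → PP → NP → PP → NP → N. That is 7 enclosing brackets.

7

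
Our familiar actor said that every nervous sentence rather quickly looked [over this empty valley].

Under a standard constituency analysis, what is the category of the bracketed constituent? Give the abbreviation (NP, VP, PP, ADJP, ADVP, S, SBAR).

PP

The span is built around the preposition "over" — a prepositional phrase (PP).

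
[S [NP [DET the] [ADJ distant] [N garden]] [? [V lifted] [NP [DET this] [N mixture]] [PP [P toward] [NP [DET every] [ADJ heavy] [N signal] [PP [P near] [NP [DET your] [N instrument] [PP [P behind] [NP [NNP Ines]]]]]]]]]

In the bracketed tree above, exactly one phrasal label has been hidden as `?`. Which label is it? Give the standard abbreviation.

The `?` node immediately contains: V 'lifted', NP, PP. That is the internal structure of a verb phrase, so the label is VP.

VP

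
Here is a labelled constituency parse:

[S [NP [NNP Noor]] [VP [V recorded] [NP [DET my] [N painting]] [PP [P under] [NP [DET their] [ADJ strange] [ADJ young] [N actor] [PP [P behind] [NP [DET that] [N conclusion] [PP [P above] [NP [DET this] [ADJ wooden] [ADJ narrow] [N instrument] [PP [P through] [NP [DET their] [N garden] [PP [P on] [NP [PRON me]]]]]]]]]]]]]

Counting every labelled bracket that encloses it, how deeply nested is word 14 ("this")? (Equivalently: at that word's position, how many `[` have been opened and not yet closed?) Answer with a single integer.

9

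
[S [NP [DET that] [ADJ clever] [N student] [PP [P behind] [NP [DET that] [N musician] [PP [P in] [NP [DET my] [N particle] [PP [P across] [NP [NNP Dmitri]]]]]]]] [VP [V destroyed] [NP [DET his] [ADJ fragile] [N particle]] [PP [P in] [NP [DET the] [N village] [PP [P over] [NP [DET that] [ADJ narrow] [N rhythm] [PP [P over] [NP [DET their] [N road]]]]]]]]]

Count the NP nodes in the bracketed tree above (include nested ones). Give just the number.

8

The NP constituents are: [NP that clever student behind that musician in my particle across Dmitri]; [NP that musician in my particle across Dmitri]; [NP my particle across Dmitri]; [NP Dmitri]; [NP his fragile particle]; [NP the village over that narrow rhythm over their road] …. Total: 8.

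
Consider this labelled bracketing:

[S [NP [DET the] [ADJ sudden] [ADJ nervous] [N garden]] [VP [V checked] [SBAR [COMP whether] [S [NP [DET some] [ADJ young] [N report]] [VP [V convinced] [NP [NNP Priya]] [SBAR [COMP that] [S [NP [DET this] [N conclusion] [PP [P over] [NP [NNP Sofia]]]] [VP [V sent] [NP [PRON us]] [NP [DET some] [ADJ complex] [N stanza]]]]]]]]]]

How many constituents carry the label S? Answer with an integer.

3

The S constituents are: [S the sudden nervous garden checked whether some young report convinced Priya that this conclusion over Sofia sent us some complex stanza]; [S some young report convinced Priya that this conclusion over Sofia sent us some complex stanza]; [S this conclusion over Sofia sent us some complex stanza]. Total: 3.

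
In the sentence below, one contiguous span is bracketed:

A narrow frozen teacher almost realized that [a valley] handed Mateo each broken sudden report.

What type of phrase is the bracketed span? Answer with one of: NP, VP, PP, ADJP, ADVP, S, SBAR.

NP

The bracketed span "a valley" is headed by "valley", making it a noun phrase (NP).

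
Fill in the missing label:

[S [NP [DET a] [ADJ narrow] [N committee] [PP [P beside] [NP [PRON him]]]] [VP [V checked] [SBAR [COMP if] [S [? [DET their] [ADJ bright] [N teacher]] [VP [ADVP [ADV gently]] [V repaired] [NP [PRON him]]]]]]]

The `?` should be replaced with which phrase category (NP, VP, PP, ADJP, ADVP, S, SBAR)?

NP

Looking at what the `?` directly dominates — DET 'their', ADJ 'bright', N 'teacher' — this is a noun phrase (NP).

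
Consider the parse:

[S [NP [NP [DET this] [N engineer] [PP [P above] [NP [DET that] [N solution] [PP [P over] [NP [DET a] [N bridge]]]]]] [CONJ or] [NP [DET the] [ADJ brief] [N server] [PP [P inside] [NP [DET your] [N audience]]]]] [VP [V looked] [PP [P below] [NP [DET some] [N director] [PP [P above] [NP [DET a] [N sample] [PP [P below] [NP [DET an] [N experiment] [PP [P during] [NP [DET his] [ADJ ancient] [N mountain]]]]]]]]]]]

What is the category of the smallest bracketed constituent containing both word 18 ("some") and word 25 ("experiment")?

NP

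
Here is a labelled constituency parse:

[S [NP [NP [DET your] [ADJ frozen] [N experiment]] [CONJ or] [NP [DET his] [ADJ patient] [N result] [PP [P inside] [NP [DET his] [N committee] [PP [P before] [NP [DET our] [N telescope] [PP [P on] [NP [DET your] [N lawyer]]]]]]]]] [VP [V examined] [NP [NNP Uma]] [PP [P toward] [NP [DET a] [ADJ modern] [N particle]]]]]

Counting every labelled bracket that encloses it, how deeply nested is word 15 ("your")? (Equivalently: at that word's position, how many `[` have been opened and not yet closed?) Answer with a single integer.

10

Counting open brackets not yet closed at "your": [S [NP [NP [PP [NP [PP [NP [PP [NP [DET = 10.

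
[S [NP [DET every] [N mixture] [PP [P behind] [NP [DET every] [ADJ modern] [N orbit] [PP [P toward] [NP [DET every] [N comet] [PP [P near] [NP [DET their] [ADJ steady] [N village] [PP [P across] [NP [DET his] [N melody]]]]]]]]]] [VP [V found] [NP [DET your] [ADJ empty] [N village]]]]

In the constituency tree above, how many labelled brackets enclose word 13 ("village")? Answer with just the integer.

Counting open brackets not yet closed at "village": [S [NP [PP [NP [PP [NP [PP [NP [N = 9.

9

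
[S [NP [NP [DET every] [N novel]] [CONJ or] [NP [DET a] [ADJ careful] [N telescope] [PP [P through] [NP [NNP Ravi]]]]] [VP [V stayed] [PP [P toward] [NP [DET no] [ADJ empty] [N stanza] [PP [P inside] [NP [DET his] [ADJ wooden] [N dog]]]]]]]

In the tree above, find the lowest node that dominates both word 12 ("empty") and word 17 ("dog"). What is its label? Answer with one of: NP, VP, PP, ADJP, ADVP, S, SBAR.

The smallest bracket enclosing both words is [NP no empty stanza inside his wooden dog], so the label is NP.

NP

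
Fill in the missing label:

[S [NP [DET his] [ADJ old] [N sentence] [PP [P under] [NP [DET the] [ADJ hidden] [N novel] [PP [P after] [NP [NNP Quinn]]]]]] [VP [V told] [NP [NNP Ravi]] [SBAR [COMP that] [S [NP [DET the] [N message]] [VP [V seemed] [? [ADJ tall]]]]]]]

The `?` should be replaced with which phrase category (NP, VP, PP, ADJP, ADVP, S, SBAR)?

ADJP

Looking at what the `?` directly dominates — ADJ 'tall' — this is an adjective phrase (ADJP).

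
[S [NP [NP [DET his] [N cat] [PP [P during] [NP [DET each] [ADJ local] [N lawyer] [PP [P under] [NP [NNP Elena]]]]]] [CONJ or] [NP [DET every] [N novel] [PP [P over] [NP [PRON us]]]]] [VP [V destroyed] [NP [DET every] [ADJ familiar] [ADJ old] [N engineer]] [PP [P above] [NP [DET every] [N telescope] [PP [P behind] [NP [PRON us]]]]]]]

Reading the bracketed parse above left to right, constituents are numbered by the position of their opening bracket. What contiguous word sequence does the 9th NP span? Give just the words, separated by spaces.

us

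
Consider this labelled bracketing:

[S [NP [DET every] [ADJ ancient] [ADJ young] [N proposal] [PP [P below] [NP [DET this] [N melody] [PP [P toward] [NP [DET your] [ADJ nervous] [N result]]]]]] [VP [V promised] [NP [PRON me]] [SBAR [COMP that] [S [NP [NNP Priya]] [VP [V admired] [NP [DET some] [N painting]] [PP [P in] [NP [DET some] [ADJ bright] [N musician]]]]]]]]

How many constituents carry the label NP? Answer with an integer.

7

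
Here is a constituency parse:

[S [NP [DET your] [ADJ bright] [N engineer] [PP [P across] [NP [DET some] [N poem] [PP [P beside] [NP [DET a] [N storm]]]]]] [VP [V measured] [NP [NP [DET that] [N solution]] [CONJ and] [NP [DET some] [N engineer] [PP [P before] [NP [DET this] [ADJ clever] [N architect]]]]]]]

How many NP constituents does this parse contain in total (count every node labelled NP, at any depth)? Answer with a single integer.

7

Scanning left to right, an opening `[NP` appears at word positions 1, 5, 8, 11, 11, 14, 17 — 7 in total.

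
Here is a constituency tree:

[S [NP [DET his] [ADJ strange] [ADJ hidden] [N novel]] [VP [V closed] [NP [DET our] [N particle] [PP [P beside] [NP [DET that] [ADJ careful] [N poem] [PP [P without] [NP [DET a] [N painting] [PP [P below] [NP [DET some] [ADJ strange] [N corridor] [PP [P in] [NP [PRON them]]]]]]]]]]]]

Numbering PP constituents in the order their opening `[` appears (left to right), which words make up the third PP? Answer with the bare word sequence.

below some strange corridor in them

Opening `[PP` markers occur at word positions 8, 12, 15, 19; the third of these opens the constituent [PP below some strange corridor in them].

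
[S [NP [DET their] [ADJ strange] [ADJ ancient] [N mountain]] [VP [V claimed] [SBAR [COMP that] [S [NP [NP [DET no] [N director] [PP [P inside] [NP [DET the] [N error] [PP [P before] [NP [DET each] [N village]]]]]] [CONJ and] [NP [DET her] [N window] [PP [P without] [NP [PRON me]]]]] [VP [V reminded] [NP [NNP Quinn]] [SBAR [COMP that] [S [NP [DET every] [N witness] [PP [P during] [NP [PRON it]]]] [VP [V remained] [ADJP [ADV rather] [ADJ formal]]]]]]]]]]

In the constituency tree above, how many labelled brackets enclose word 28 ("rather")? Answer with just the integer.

Path from the root down to the word: S → VP → SBAR → S → VP → SBAR → S → VP → ADJP → ADV. That is 10 enclosing brackets.

10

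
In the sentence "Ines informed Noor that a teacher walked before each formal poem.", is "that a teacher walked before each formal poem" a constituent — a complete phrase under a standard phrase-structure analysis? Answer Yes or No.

"that a teacher walked before each formal poem" is exactly the subordinate clause [SBAR that a teacher walked before each formal poem], a complete constituent.

Yes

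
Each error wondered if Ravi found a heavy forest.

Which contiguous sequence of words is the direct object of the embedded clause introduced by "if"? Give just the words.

Within the embedded clause introduced by "if", the direct object of "found" is "a heavy forest".

a heavy forest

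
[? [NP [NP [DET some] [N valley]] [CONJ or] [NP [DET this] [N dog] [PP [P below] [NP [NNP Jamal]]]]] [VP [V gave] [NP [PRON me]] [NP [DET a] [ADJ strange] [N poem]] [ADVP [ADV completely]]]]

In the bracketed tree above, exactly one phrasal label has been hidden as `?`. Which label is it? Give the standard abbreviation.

S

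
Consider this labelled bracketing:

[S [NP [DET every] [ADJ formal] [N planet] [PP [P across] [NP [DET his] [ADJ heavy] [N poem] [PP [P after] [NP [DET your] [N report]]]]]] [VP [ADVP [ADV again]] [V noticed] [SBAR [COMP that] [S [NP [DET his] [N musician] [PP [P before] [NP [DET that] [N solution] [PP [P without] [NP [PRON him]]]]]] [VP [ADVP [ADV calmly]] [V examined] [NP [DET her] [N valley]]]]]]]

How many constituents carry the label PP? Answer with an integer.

4

Listing each PP by its span: [PP across his heavy poem after your report]; [PP after your report]; [PP before that solution without him]; [PP without him] — that makes 4.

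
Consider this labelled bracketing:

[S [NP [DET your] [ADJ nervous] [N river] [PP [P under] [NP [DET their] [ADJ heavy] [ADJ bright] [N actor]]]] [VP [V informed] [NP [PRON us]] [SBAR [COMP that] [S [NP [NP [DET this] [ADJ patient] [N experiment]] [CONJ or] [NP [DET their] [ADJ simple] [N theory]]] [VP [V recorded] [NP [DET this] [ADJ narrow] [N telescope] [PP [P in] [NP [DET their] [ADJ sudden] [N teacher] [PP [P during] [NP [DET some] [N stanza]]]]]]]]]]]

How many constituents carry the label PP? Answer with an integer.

Listing each PP by its span: [PP under their heavy bright actor]; [PP in their sudden teacher during some stanza]; [PP during some stanza] — that makes 3.

3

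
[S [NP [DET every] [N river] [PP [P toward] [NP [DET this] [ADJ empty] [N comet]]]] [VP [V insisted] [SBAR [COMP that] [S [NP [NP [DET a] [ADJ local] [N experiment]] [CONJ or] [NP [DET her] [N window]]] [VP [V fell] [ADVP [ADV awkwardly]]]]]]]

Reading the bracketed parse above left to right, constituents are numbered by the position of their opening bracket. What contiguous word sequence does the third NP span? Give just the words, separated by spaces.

a local experiment or her window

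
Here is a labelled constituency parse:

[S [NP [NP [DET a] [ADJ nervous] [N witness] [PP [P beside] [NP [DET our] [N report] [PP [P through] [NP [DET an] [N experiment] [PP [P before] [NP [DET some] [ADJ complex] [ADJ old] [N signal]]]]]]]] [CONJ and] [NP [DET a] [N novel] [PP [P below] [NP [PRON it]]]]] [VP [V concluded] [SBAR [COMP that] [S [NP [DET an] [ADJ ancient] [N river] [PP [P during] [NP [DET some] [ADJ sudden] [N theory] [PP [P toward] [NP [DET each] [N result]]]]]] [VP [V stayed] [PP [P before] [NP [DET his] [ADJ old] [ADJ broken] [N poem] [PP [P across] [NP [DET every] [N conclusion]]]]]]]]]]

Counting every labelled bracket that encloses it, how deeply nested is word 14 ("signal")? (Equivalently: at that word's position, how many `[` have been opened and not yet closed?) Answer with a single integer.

10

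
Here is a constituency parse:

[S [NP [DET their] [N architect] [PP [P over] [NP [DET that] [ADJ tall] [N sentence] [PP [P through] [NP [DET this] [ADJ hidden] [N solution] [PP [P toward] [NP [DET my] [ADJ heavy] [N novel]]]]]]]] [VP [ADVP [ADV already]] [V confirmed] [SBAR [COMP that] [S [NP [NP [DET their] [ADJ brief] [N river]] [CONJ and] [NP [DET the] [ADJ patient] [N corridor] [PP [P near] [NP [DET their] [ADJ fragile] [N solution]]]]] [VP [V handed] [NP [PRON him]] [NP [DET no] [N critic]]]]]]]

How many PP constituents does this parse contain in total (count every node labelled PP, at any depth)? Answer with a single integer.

4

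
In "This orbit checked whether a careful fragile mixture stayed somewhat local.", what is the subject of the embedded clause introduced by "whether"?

a careful fragile mixture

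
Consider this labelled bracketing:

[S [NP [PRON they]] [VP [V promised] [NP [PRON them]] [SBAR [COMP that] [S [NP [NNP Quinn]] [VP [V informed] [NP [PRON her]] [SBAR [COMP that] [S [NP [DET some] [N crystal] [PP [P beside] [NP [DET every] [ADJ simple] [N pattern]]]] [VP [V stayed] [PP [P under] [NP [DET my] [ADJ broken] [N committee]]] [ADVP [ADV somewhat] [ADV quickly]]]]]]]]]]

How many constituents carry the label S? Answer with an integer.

Listing each S by its span: [S they promised them that Quinn informed her that some crystal beside every simple pattern stayed under my broken committee somewhat quickly]; [S Quinn informed her that some crystal beside every simple pattern stayed under my broken committee somewhat quickly]; [S some crystal beside every simple pattern stayed under my broken committee somewhat quickly] — that makes 3.

3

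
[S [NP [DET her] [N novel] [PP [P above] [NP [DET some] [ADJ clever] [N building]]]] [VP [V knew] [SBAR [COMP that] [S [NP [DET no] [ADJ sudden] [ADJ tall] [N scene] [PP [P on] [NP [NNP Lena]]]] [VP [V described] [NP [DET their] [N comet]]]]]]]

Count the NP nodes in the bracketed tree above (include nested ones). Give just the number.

Scanning left to right, an opening `[NP` appears at word positions 1, 4, 9, 14, 16 — 5 in total.

5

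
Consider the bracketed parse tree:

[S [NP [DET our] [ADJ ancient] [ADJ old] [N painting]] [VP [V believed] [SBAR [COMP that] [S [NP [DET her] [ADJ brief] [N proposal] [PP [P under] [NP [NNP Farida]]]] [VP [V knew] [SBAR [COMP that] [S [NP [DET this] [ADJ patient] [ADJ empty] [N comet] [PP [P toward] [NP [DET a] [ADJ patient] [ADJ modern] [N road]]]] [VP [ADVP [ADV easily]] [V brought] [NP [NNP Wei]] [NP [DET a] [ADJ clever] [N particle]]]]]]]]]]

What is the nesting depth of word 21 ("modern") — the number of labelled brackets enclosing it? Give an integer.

11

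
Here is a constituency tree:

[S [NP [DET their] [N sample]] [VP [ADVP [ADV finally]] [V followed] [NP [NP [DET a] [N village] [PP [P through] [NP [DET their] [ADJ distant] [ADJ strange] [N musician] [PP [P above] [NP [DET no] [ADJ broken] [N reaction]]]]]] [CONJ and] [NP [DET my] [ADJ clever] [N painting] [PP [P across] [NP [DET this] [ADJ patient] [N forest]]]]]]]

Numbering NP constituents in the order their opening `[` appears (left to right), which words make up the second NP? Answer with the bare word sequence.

a village through their distant strange musician above no broken reaction and my clever painting across this patient forest

In left-to-right order the NP constituents are "their sample"; "a village through their distant strange musician above no broken reaction and my clever painting across this patient forest"; "a village through their distant strange musician above no broken reaction"; "their distant strange musician above no broken reaction"; "no broken reaction"; "my clever painting across this patient forest"; "this patient forest". Number 2 is "a village through their distant strange musician above no broken reaction and my clever painting across this patient forest".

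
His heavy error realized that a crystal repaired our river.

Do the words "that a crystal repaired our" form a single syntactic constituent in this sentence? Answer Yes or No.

No

The sequence begins inside the complementizer "that" and ends inside the clause "a crystal repaired our river"; it crosses a phrase boundary, so no single node in the tree spans exactly those words.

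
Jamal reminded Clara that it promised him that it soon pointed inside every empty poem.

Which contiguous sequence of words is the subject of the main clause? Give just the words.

The subject of the main clause is the NP immediately before the verb "reminded": "Jamal".

Jamal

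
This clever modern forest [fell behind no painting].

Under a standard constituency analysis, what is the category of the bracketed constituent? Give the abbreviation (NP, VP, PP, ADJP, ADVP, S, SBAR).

VP

"fell" is the head of the bracketed span, so the span is a verb phrase: VP.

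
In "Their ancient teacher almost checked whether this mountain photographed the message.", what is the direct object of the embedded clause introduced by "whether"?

the message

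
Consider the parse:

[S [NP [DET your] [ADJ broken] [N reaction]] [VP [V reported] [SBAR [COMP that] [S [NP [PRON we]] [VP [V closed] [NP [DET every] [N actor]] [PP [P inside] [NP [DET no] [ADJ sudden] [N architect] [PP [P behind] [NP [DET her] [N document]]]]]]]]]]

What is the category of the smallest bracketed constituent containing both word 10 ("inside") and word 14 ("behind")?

PP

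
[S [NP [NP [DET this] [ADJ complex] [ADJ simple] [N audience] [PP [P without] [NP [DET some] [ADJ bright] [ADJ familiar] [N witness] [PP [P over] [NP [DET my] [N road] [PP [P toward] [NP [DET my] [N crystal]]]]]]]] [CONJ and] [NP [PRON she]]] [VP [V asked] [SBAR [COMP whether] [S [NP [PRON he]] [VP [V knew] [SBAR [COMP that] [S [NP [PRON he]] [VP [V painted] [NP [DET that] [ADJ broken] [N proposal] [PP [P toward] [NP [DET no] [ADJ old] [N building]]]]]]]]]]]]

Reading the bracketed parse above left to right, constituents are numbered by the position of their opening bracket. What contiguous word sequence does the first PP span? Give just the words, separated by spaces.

without some bright familiar witness over my road toward my crystal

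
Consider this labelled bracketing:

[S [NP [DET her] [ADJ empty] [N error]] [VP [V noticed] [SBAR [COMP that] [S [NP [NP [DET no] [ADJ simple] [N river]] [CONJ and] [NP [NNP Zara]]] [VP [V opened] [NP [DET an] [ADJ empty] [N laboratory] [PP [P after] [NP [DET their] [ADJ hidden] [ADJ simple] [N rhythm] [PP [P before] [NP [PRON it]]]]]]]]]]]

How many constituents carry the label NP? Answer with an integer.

Scanning left to right, an opening `[NP` appears at word positions 1, 6, 6, 10, 12, 16, 21 — 7 in total.

7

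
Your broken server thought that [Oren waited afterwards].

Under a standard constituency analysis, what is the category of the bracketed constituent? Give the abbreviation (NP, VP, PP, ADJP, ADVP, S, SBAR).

S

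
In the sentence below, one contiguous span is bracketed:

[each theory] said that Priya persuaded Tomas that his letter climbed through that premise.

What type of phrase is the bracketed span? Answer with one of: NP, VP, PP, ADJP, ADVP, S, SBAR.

NP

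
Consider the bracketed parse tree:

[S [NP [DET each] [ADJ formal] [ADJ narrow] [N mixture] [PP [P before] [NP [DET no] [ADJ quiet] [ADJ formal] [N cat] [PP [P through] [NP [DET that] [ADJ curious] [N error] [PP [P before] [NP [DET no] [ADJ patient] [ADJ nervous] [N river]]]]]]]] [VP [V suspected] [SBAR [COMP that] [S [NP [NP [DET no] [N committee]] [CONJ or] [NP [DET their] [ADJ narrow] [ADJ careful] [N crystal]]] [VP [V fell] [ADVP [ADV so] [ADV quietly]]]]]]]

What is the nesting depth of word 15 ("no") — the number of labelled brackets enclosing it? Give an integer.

Counting open brackets not yet closed at "no": [S [NP [PP [NP [PP [NP [PP [NP [DET = 9.

9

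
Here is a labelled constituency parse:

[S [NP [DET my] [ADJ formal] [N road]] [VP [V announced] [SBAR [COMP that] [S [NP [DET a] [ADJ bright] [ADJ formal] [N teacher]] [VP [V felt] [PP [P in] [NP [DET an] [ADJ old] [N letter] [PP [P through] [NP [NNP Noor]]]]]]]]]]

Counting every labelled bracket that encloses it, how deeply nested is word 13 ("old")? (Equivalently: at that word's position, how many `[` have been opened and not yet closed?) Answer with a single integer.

The word sits inside ADJ, which is inside NP, inside PP, inside VP, inside S, inside SBAR, inside VP, inside S — 8 brackets in all.

8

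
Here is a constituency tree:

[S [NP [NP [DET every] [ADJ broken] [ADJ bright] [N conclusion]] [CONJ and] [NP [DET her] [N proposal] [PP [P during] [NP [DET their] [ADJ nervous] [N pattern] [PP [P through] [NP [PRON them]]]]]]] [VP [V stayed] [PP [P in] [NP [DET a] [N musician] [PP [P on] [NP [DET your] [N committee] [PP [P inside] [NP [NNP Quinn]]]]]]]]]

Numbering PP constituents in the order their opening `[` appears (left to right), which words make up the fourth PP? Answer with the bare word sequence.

In left-to-right order the PP constituents are "during their nervous pattern through them"; "through them"; "in a musician on your committee inside Quinn"; "on your committee inside Quinn"; "inside Quinn". Number 4 is "on your committee inside Quinn".

on your committee inside Quinn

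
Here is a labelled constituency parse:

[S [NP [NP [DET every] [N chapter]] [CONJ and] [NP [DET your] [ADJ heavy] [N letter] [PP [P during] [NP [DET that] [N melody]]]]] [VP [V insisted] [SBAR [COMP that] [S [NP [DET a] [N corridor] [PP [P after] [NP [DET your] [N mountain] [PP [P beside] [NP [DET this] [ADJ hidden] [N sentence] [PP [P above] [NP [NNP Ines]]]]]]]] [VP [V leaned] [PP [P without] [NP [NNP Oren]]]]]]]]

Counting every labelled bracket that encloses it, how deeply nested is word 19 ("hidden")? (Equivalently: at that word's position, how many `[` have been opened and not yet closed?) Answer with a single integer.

Counting open brackets not yet closed at "hidden": [S [VP [SBAR [S [NP [PP [NP [PP [NP [ADJ = 10.

10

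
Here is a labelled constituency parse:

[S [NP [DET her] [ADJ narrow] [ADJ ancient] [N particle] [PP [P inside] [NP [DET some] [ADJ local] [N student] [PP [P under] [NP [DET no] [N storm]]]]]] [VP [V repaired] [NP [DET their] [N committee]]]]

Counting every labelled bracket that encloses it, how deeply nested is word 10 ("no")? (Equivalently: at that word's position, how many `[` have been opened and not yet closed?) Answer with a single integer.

7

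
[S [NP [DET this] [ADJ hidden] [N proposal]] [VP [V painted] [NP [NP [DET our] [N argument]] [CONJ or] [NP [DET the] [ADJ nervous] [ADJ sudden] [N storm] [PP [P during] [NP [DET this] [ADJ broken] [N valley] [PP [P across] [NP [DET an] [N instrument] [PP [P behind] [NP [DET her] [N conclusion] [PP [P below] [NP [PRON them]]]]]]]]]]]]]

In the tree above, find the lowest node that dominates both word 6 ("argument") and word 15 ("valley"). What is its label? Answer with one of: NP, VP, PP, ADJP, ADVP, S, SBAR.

NP

Both words fall inside [NP our argument or the nervous sudden storm during this broken valley across an instrument behind her conclusion below them] (words 5–23), and no smaller constituent contains them both. Label: NP.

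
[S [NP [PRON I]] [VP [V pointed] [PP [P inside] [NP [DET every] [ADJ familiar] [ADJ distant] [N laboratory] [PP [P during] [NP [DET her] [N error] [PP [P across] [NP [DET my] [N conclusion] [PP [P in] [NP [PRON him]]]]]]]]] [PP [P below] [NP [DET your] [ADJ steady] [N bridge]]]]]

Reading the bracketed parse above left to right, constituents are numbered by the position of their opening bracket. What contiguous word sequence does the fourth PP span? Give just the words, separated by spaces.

in him

The PP opening brackets appear, in order, over: "inside every familiar distant laboratory during her error across my conclusion in him"; "during her error across my conclusion in him"; "across my conclusion in him"; "in him"; "below your steady bridge". The fourth one spans "in him".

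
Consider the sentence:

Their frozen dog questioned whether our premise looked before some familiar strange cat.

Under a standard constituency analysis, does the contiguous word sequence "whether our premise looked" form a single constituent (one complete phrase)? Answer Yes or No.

No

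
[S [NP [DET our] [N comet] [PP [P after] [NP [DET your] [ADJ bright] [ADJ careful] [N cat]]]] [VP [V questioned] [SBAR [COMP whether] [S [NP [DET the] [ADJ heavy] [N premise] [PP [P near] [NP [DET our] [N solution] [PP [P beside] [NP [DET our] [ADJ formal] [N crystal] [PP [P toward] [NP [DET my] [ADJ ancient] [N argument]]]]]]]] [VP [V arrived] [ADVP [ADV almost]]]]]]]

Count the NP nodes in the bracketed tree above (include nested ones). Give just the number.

The NP constituents are: [NP our comet after your bright careful cat]; [NP your bright careful cat]; [NP the heavy premise near our solution beside our formal crystal toward my ancient argument]; [NP our solution beside our formal crystal toward my ancient argument]; [NP our formal crystal toward my ancient argument]; [NP my ancient argument]. Total: 6.

6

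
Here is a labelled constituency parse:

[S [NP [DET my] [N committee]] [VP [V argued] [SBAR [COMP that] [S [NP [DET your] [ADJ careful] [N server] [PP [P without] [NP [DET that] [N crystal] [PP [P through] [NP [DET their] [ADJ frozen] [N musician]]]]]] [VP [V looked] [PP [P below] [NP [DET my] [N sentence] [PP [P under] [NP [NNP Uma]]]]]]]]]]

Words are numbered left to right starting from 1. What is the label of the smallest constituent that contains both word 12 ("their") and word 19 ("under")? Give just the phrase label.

S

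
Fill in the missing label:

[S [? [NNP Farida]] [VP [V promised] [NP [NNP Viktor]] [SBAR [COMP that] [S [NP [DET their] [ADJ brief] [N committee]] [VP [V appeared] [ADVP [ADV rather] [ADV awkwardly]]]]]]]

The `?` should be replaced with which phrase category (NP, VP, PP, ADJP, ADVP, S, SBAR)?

A constituent whose immediate children are NNP 'Farida' is a noun phrase: NP.

NP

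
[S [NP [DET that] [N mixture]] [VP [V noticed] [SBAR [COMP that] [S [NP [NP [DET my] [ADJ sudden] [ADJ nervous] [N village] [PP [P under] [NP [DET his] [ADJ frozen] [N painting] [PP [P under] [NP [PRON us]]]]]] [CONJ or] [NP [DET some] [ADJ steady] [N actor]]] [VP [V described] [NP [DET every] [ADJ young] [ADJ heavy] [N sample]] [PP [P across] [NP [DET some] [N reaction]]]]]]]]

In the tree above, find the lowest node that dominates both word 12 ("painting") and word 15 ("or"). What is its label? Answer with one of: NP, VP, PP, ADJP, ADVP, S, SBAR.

The smallest bracket enclosing both words is [NP my sudden nervous village under his frozen painting under us or some steady actor], so the label is NP.

NP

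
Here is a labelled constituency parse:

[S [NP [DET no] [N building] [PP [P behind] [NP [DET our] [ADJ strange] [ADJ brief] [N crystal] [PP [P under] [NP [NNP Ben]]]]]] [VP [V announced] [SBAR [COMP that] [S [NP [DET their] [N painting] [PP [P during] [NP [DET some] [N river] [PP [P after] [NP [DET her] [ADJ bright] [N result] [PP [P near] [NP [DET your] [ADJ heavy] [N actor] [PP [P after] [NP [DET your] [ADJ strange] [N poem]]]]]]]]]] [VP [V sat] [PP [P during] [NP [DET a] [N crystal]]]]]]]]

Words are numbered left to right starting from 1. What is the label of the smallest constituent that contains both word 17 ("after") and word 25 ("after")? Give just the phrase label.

PP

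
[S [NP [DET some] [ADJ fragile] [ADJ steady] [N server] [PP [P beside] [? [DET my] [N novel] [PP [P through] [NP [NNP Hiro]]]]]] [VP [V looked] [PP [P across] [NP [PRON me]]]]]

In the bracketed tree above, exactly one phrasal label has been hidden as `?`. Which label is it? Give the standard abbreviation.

A constituent whose immediate children are DET 'my', N 'novel', PP is a noun phrase: NP.

NP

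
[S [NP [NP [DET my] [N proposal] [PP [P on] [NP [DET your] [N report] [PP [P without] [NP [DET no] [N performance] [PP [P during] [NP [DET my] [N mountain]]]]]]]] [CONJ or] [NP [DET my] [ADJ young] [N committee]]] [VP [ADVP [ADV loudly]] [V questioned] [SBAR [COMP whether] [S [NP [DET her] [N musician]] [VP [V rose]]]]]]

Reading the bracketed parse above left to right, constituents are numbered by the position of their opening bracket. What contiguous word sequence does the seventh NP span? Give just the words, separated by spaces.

The NP opening brackets appear, in order, over: "my proposal on your report without no performance during my mountain or my young committee"; "my proposal on your report without no performance during my mountain"; "your report without no performance during my mountain"; "no performance during my mountain"; "my mountain"; "my young committee"; "her musician". The seventh one spans "her musician".

her musician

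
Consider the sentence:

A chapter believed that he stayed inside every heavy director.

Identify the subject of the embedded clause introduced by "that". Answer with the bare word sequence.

he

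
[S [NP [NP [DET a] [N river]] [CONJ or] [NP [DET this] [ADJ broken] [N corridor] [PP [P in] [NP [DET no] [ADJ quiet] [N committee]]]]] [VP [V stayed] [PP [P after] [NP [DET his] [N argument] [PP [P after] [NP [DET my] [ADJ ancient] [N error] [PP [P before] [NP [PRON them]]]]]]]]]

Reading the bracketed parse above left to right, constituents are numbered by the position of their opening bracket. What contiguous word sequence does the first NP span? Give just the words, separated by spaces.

a river or this broken corridor in no quiet committee

In left-to-right order the NP constituents are "a river or this broken corridor in no quiet committee"; "a river"; "this broken corridor in no quiet committee"; "no quiet committee"; "his argument after my ancient error before them"; "my ancient error before them"; "them". Number 1 is "a river or this broken corridor in no quiet committee".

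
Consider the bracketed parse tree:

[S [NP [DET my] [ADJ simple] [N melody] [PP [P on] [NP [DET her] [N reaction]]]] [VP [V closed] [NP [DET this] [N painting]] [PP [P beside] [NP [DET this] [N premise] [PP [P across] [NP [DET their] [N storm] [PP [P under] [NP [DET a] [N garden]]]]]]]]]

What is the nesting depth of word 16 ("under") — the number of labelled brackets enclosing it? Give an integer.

Path from the root down to the word: S → VP → PP → NP → PP → NP → PP → P. That is 8 enclosing brackets.

8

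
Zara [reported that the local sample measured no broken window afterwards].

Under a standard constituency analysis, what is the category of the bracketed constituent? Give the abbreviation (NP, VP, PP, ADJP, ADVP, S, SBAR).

VP

The bracketed span "reported that the local sample measured no broken window afterwards" is headed by "reported", making it a verb phrase (VP).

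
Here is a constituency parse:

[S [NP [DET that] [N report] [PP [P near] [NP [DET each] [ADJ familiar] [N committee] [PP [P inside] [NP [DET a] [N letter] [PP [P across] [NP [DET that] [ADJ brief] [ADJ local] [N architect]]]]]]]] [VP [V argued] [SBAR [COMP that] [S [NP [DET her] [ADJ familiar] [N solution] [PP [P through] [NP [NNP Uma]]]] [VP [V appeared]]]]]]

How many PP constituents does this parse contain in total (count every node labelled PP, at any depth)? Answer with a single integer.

4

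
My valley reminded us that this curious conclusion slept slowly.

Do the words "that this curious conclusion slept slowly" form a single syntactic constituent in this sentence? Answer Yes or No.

Yes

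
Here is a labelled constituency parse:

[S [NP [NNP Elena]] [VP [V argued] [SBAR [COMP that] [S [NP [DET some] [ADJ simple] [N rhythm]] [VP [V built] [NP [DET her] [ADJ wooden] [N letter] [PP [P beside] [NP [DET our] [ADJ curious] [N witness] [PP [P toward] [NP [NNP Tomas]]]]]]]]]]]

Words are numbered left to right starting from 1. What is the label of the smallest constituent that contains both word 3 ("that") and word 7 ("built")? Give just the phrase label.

SBAR

Word 3 lies under S → VP → SBAR → COMP; word 7 lies under S → VP → SBAR → S → VP → V. The lowest shared node is the SBAR.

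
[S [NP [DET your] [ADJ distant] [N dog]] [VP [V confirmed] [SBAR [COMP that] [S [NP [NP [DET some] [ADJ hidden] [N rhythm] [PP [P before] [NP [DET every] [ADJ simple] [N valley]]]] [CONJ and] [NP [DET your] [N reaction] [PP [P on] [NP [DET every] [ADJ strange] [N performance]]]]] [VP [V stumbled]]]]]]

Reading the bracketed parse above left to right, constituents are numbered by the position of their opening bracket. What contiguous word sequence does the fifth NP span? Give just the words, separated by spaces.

your reaction on every strange performance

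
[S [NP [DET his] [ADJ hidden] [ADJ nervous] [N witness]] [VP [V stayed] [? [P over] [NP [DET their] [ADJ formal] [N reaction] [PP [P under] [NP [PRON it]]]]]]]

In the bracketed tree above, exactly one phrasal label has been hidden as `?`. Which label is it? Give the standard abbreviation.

The `?` node immediately contains: P 'over', NP. That is the internal structure of a prepositional phrase, so the label is PP.

PP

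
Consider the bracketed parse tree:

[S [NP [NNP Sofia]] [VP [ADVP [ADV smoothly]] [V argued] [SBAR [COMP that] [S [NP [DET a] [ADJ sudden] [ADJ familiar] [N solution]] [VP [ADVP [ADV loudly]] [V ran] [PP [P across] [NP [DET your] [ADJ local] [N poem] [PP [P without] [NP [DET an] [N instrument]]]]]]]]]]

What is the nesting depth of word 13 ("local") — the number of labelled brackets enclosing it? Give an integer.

8

Path from the root down to the word: S → VP → SBAR → S → VP → PP → NP → ADJ. That is 8 enclosing brackets.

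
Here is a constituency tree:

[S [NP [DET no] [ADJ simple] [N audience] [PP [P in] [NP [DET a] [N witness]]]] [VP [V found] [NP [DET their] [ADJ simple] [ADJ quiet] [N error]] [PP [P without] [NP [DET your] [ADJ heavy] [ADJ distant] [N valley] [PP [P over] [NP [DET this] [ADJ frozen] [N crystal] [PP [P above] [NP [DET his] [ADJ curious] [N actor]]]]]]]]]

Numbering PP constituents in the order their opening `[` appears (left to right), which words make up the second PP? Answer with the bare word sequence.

Opening `[PP` markers occur at word positions 4, 12, 17, 21; the second of these opens the constituent [PP without your heavy distant valley over this frozen crystal above his curious actor].

without your heavy distant valley over this frozen crystal above his curious actor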